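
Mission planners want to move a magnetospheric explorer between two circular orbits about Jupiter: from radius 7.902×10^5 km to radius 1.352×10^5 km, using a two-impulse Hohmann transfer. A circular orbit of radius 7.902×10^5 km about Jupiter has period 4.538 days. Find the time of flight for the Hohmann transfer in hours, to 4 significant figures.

From Kepler's third law T² = 4π²r³/μ at r = 7.902×10^5 km, T = 4.538 days = 4.538 × 86400 s = 3.920832×10^5 s: μ = 4π²r³/T² = 1.26711×10^8 km³/s².
Transfer-ellipse semi-major axis a_t = (r₁ + r₂)/2 = (7.902×10^5 + 1.352×10^5)/2 = 4.627×10^5 km.
Transfer time t = π√(a_t³/μ) = π√((4.627×10^5)³ / 1.26711×10^8) = 87840 s.
Converting: 87840 s ÷ 3600 s/hour = 24.40 hours.

t = 24.40 hours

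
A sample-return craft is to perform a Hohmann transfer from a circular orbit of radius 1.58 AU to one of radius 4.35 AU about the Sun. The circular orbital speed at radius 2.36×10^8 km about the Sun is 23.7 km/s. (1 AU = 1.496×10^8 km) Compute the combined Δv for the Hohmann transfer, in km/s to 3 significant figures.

From the circular-orbit relation v² = μ/r at r = 2.36×10^8 km: μ = v²r = (23.7)² × 2.36×10^8 = 1.32559×10^11 km³/s².
In km: r₁ = 1.58 × 1.496×10^8 = 2.36368×10^8 km; r₂ = 4.35 × 1.496×10^8 = 6.5076×10^8 km.
Semi-major axis of the transfer orbit: a_t = (2.36368×10^8 + 6.5076×10^8)/2 = 4.43564×10^8 km.
Circular speed at r₁: v₁ = √(μ/r₁) = √(1.32559×10^11/2.36368×10^8) = 23.68154 km/s.
On the transfer ellipse at r₁, vis-viva equation gives v_p = √[μ(2/r₁ − 1/a_t)] = 28.68417 km/s.
First burn Δv₁ = |v_p − v₁| = 5.0026 km/s.
At r₂, v₂ = √(μ/r₂) = 14.2723 km/s.
Transfer-orbit speed at r₂: v_a = √[μ(2/r₂ − 1/a_t)] = 10.4186 km/s.
Second burn Δv₂ = |v₂ − v_a| = 3.8537 km/s.
Total Δv = Δv₁ + Δv₂ = 8.856 km/s.

Δv = 8.86 km/s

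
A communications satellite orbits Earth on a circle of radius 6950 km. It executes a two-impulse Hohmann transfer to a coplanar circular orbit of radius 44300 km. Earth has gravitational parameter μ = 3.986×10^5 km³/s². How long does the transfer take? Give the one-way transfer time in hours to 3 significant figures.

t = 5.67 hours

The Hohmann ellipse has a_t = (r₁ + r₂)/2 = 25625 km.
Transfer time t = π√(a_t³/μ) = π√((25625)³ / 3.986×10^5) = 20410 s.
Converting: 20410 s ÷ 3600 s/hour = 5.67 hours.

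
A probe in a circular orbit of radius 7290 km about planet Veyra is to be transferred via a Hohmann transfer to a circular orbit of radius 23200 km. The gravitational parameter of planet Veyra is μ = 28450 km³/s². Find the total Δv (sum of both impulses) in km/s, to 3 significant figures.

The Hohmann ellipse has a_t = (r₁ + r₂)/2 = 15245 km.
At r₁ the circular-orbit speed is v₁ = √(μ/r₁) = 1.9755 km/s.
On the transfer ellipse at r₁, v² = μ(2/r − 1/a) gives v_p = √[μ(2/r₁ − 1/a_t)] = 2.4370 km/s.
First burn Δv₁ = |v_p − v₁| = 0.4615 km/s.
At r₂, v₂ = √(μ/r₂) = 1.1074 km/s.
Transfer-orbit speed at r₂: v_a = √[μ(2/r₂ − 1/a_t)] = 0.76577 km/s.
Second burn Δv₂ = |v₂ − v_a| = 0.3416 km/s.
Total Δv = Δv₁ + Δv₂ = 0.8031 km/s.

Δv = 0.803 km/s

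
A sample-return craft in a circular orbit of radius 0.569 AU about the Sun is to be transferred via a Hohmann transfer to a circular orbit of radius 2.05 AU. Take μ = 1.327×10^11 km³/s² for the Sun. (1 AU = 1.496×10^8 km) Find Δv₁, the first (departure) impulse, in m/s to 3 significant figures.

In km: r₁ = 0.569 × 1.496×10^8 = 8.51224×10^7 km; r₂ = 2.05 × 1.496×10^8 = 3.0668×10^8 km.
Transfer-ellipse semi-major axis a_t = (r₁ + r₂)/2 = (8.51224×10^7 + 3.0668×10^8)/2 = 1.959012×10^8 km.
On the circular orbit at r = 8.51224×10^7 km, v_c = √(μ/r) = 39.483 km/s.
Transfer-orbit speed at the same r (vis-viva, a = a_t): v_t = √[μ(2/r − 1/a_t)] = 49.401 km/s.
Δv₁ = |v_t − v_c| = |49.401 − 39.483| = 9.918 km/s.

Δv₁ = 9920 m/s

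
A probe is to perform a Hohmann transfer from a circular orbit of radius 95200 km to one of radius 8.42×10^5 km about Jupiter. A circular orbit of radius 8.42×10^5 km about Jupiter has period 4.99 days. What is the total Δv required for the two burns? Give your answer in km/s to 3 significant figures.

From Kepler's third law T² = 4π²r³/μ at r = 8.42×10^5 km, T = 4.99 days = 4.99 × 86400 s = 4.31136×10^5 s: μ = 4π²r³/T² = 1.26785×10^8 km³/s².
Transfer-ellipse semi-major axis a_t = (r₁ + r₂)/2 = (95200 + 8.420×10^5)/2 = 4.686×10^5 km.
Circular speed at r₁: v₁ = √(μ/r₁) = √(1.26785×10^8/95200) = 36.4935 km/s.
On the transfer ellipse at r₁, vis-viva equation gives v_p = √[μ(2/r₁ − 1/a_t)] = 48.9182 km/s.
First burn Δv₁ = |v_p − v₁| = 12.42 km/s.
At r₂, v₂ = √(μ/r₂) = 12.271 km/s.
Transfer-orbit speed at r₂: v_a = √[μ(2/r₂ − 1/a_t)] = 5.5309 km/s.
Second burn Δv₂ = |v₂ − v_a| = 6.740 km/s.
Total Δv = Δv₁ + Δv₂ = 19.16 km/s.

Δv = 19.2 km/s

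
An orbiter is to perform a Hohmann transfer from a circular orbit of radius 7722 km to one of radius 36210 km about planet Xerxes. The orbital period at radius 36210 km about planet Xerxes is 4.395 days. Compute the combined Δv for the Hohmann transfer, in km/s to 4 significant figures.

From Kepler's third law T² = 4π²r³/μ at r = 36210 km, T = 4.395 days = 4.395 × 86400 s = 3.79728×10^5 s: μ = 4π²r³/T² = 12998.7 km³/s².
The Hohmann ellipse has a_t = (r₁ + r₂)/2 = 21966 km.
At r₁ the circular-orbit speed is v₁ = √(μ/r₁) = 1.2974 km/s.
On the transfer ellipse at r₁, vis-viva gives v_p = √[μ(2/r₁ − 1/a_t)] = 1.6658 km/s.
First burn Δv₁ = |v_p − v₁| = 0.3684 km/s.
Circular speed at r₂: v₂ = √(μ/r₂) = 0.59915 km/s.
Transfer-orbit speed at r₂: v_a = √[μ(2/r₂ − 1/a_t)] = 0.35524 km/s.
Second burn Δv₂ = |v₂ − v_a| = 0.2439 km/s.
Total Δv = Δv₁ + Δv₂ = 0.6123 km/s.

Δv = 0.6123 km/s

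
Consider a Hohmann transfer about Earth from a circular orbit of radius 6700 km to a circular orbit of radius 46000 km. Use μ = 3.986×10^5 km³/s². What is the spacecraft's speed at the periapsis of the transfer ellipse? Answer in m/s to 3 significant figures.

v = 10200 m/s

The Hohmann ellipse has a_t = (r₁ + r₂)/2 = 26350 km.
At periapsis, r = 6700 km.
Applying v² = μ(2/r − 1/a_t): v = 10.19 km/s.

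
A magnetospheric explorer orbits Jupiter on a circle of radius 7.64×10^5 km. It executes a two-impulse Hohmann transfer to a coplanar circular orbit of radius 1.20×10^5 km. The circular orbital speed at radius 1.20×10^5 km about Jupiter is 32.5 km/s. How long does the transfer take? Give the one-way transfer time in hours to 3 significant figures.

t = 22.8 hours

From the circular-orbit relation v² = μ/r at r = 1.20×10^5 km: μ = v²r = (32.5)² × 1.20×10^5 = 1.26750×10^8 km³/s².
Transfer-ellipse semi-major axis a_t = (r₁ + r₂)/2 = (7.640×10^5 + 1.200×10^5)/2 = 4.420×10^5 km.
Transfer time t = π√(a_t³/μ) = π√((4.420×10^5)³ / 1.26750×10^8) = 82000 s.
Converting: 82000 s ÷ 3600 s/hour = 22.8 hours.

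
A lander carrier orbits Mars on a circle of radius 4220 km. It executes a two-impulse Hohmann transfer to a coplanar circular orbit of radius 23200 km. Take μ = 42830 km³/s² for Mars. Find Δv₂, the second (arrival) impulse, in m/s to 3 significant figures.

Δv₂ = 605 m/s

Transfer-ellipse semi-major axis a_t = (r₁ + r₂)/2 = (4220 + 23200)/2 = 13710 km.
On the circular orbit at r = 23200 km, v_c = √(μ/r) = 1.3587 km/s.
Vis-viva on the transfer ellipse at r = 23200 km gives v_t = √[μ(2/r − 1/a_t)] = 0.75382 km/s.
Δv₂ = |v_t − v_c| = |0.75382 − 1.3587| = 0.6049 km/s.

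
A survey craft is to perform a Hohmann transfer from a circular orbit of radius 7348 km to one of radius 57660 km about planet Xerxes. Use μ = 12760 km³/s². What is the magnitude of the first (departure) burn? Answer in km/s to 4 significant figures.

Δv₁ = 0.4374 km/s

The Hohmann ellipse has a_t = (r₁ + r₂)/2 = 32504 km.
Circular speed at r = 7348 km: v_c = √(μ/r) = 1.31777 km/s.
Vis-viva on the transfer ellipse at r = 7348 km gives v_t = √[μ(2/r − 1/a_t)] = 1.75513 km/s.
Δv₁ = |v_t − v_c| = |1.75513 − 1.31777| = 0.4374 km/s.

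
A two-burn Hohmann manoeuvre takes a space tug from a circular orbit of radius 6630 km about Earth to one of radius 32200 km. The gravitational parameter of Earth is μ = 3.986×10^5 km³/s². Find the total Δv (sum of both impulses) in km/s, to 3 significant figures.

Δv = 3.69 km/s

Transfer-ellipse semi-major axis a_t = (r₁ + r₂)/2 = (6630 + 32200)/2 = 19415 km.
Circular speed at r₁: v₁ = √(μ/r₁) = √(3.986×10^5/6630) = 7.754 km/s.
Transfer-orbit speed at r₁ (vis-viva equation): v_p = √[μ(2/r₁ − 1/a_t)] = 9.986 km/s.
First burn Δv₁ = |v_p − v₁| = 2.232 km/s.
Circular speed at r₂: v₂ = √(μ/r₂) = 3.518 km/s.
Transfer-orbit speed at r₂: v_a = √[μ(2/r₂ − 1/a_t)] = 2.056 km/s.
Second burn Δv₂ = |v₂ − v_a| = 1.462 km/s.
Δv = Δv₁ + Δv₂ = 2.232 + 1.462 = 3.694 km/s.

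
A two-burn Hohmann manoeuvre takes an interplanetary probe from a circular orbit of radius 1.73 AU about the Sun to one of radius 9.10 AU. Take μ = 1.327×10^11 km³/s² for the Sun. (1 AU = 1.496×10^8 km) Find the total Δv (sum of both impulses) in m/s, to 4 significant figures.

In km: r₁ = 1.73 × 1.496×10^8 = 2.58808×10^8 km; r₂ = 9.10 × 1.496×10^8 = 1.36136×10^9 km.
Transfer-ellipse semi-major axis a_t = (r₁ + r₂)/2 = (2.58808×10^8 + 1.36136×10^9)/2 = 8.10084×10^8 km.
At r₁ the circular-orbit speed is v₁ = √(μ/r₁) = 22.64 km/s.
Transfer-orbit speed at r₁ (vis-viva): v_p = √[μ(2/r₁ − 1/a_t)] = 29.35 km/s.
First burn Δv₁ = |v_p − v₁| = 6.710 km/s.
Circular speed at r₂: v₂ = √(μ/r₂) = 9.873 km/s.
Transfer-orbit speed at r₂: v_a = √[μ(2/r₂ − 1/a_t)] = 5.580 km/s.
Second burn Δv₂ = |v₂ − v_a| = 4.293 km/s.
Δv = Δv₁ + Δv₂ = 6.710 + 4.293 = 11.00 km/s.

Δv = 11000 m/s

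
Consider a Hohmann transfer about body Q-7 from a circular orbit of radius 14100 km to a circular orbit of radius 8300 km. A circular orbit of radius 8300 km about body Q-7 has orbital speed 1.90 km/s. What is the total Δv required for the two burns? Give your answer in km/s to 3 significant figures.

From the circular-orbit relation v² = μ/r at r = 8300 km: μ = v²r = (1.90)² × 8300 = 29963.0 km³/s².
Transfer-ellipse semi-major axis a_t = (r₁ + r₂)/2 = (14100 + 8300)/2 = 11200 km.
At r₁ the circular-orbit speed is v₁ = √(μ/r₁) = 1.45775 km/s.
On the transfer ellipse at r₁, vis-viva gives v_a = √[μ(2/r₁ − 1/a_t)] = 1.25491 km/s.
First burn Δv₁ = |v_a − v₁| = 0.20284 km/s.
Circular speed at r₂: v₂ = √(μ/r₂) = 1.90000 km/s.
Transfer-orbit speed at r₂: v_p = √[μ(2/r₂ − 1/a_t)] = 2.13184 km/s.
Second burn Δv₂ = |v₂ − v_p| = 0.23184 km/s.
Total Δv = Δv₁ + Δv₂ = 0.4347 km/s.

Δv = 0.435 km/s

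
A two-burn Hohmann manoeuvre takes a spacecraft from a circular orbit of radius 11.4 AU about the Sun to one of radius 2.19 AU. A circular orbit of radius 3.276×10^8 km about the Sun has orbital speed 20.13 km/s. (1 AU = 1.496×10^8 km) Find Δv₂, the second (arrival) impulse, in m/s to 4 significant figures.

From the circular-orbit relation v² = μ/r at r = 3.276×10^8 km: μ = v²r = (20.13)² × 3.276×10^8 = 1.32749×10^11 km³/s².
In km: r₁ = 11.4 × 1.496×10^8 = 1.70544×10^9 km; r₂ = 2.19 × 1.496×10^8 = 3.27624×10^8 km.
Semi-major axis of the transfer orbit: a_t = (1.70544×10^9 + 3.27624×10^8)/2 = 1.016532×10^9 km.
Circular speed at r = 3.27624×10^8 km: v_c = √(μ/r) = 20.1293 km/s.
Transfer-orbit speed at the same r (vis-viva, a = a_t): v_t = √[μ(2/r − 1/a_t)] = 26.0727 km/s.
Δv₂ = |v_t − v_c| = |26.0727 − 20.1293| = 5.943 km/s.

Δv₂ = 5943 m/s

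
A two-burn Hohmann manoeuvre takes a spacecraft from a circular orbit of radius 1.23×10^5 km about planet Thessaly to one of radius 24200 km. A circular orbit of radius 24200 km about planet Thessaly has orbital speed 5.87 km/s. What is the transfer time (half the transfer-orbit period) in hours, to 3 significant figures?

t = 19.1 hours

From the circular-orbit relation v² = μ/r at r = 24200 km: μ = v²r = (5.87)² × 24200 = 8.33857×10^5 km³/s².
Transfer-ellipse semi-major axis a_t = (r₁ + r₂)/2 = (1.230×10^5 + 24200)/2 = 73600 km.
Transfer time t = π√(a_t³/μ) = π√((73600)³ / 8.33857×10^5) = 68690 s.
Converting: 68690 s ÷ 3600 s/hour = 19.1 hours.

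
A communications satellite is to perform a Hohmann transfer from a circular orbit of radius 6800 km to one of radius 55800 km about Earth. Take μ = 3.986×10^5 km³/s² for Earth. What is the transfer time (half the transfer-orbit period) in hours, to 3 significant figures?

t = 7.65 hours

The Hohmann ellipse has a_t = (r₁ + r₂)/2 = 31300 km.
By Kepler's third law the transfer-orbit period is T = 2π√(a_t³/μ), so t = T/2 = 27550 s.
Converting: 27550 s ÷ 3600 s/hour = 7.65 hours.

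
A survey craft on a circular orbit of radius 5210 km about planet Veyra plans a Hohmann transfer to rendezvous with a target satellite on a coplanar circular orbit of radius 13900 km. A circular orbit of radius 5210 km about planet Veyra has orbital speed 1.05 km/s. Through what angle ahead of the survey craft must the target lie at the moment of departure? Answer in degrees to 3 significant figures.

From the circular-orbit relation v² = μ/r at r = 5210 km: μ = v²r = (1.05)² × 5210 = 5744.03 km³/s².
The Hohmann ellipse has a_t = (r₁ + r₂)/2 = 9555 km.
Transfer time t = π√(a_t³/μ) = 38716 s.
Target angular speed ω₂ = √(μ/r₂³) = 4.6247×10^-5 rad/s.
Angle swept by the target during transfer: ω₂·t = 1.790 rad = 102.6°.
Arrival is 180° from departure on the ellipse, so φ = 180° − 102.6° = 77.4°.

φ = 77.4°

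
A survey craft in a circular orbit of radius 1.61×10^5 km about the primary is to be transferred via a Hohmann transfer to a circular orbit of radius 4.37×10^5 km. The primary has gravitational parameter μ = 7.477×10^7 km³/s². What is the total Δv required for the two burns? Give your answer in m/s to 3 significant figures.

Δv = 7980 m/s

Transfer-ellipse semi-major axis a_t = (r₁ + r₂)/2 = (1.610×10^5 + 4.370×10^5)/2 = 2.990×10^5 km.
Circular speed at r₁: v₁ = √(μ/r₁) = √(7.477×10^7/1.610×10^5) = 21.550 km/s.
Transfer-orbit speed at r₁ (v² = μ(2/r − 1/a)): v_p = √[μ(2/r₁ − 1/a_t)] = 26.053 km/s.
First burn Δv₁ = |v_p − v₁| = 4.503 km/s.
Circular speed at r₂: v₂ = √(μ/r₂) = 13.08 km/s.
Transfer-orbit speed at r₂: v_a = √[μ(2/r₂ − 1/a_t)] = 9.598 km/s.
Second burn Δv₂ = |v₂ − v_a| = 3.482 km/s.
Δv = Δv₁ + Δv₂ = 4.503 + 3.482 = 7.985 km/s.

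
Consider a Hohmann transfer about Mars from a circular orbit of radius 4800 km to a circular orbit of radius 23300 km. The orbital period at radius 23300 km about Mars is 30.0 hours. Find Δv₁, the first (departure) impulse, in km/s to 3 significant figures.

From Kepler's third law T² = 4π²r³/μ at r = 23300 km, T = 30.0 hours = 30.0 × 3600 s = 1.080×10^5 s: μ = 4π²r³/T² = 42813.4 km³/s².
The Hohmann ellipse has a_t = (r₁ + r₂)/2 = 14050 km.
Circular speed at r = 4800 km: v_c = √(μ/r) = 2.9865 km/s.
Transfer-orbit speed at the same r (vis-viva, a = a_t): v_t = √[μ(2/r − 1/a_t)] = 3.8460 km/s.
Δv₁ = |v_t − v_c| = |3.8460 − 2.9865| = 0.8595 km/s.

Δv₁ = 0.859 km/s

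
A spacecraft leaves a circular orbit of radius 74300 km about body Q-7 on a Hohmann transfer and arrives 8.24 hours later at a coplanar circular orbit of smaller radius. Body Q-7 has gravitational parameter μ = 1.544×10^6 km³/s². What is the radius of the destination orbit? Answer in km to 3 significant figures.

r₂ = 29000 km

Transfer time t = 8.24 hours = 29664 s, and t = π√(a_t³/μ).
So a_t = (μ t²/π²)^(1/3) = (1.544×10^6 × (29664)² / π²)^(1/3) = 51634 km.
Since a_t = (r₁ + r₂)/2, r₂ = 2a_t − r₁ = 2×51634 − 74300 = 28968 km.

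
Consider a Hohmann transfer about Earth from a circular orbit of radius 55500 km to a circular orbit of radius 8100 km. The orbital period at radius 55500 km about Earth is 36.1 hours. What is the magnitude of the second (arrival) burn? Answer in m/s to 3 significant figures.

From Kepler's third law T² = 4π²r³/μ at r = 55500 km, T = 36.1 hours = 36.1 × 3600 s = 1.2996×10^5 s: μ = 4π²r³/T² = 3.99594×10^5 km³/s².
Transfer-ellipse semi-major axis a_t = (r₁ + r₂)/2 = (55500 + 8100)/2 = 31800 km.
Circular speed at r = 8100 km: v_c = √(μ/r) = 7.024 km/s.
Vis-viva on the transfer ellipse at r = 8100 km gives v_t = √[μ(2/r − 1/a_t)] = 9.279 km/s.
Δv₂ = |v_t − v_c| = |9.279 − 7.024| = 2.255 km/s.

Δv₂ = 2260 m/s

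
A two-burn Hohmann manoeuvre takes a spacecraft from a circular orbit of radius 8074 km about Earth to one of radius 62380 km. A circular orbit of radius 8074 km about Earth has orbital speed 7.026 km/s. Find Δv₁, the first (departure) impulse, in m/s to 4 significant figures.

Δv₁ = 2324 m/s

From the circular-orbit relation v² = μ/r at r = 8074 km: μ = v²r = (7.026)² × 8074 = 3.98570×10^5 km³/s².
Transfer-ellipse semi-major axis a_t = (r₁ + r₂)/2 = (8074 + 62380)/2 = 35227 km.
On the circular orbit at r = 8074 km, v_c = √(μ/r) = 7.026 km/s.
Vis-viva on the transfer ellipse at r = 8074 km gives v_t = √[μ(2/r − 1/a_t)] = 9.350 km/s.
Δv₁ = |v_t − v_c| = |9.350 − 7.026| = 2.324 km/s.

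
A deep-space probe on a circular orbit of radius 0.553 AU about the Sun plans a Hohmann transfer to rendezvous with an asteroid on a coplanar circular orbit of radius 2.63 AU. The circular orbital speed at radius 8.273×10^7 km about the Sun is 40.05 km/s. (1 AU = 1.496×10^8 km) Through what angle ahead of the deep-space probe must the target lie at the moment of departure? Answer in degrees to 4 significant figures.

φ = 95.27°

From the circular-orbit relation v² = μ/r at r = 8.273×10^7 km: μ = v²r = (40.05)² × 8.273×10^7 = 1.32699×10^11 km³/s².
In km: r₁ = 0.553 × 1.496×10^8 = 8.27288×10^7 km; r₂ = 2.63 × 1.496×10^8 = 3.93448×10^8 km.
The Hohmann ellipse has a_t = (r₁ + r₂)/2 = 2.380884×10^8 km.
Transfer time t = π√(a_t³/μ) = 3.1683×10^7 s.
Target angular speed ω₂ = √(μ/r₂³) = 4.6677×10^-8 rad/s.
Angle swept by the target during transfer: ω₂·t = 1.4789 rad = 84.73°.
Arrival is 180° from departure on the ellipse, so φ = 180° − 84.73° = 95.27°.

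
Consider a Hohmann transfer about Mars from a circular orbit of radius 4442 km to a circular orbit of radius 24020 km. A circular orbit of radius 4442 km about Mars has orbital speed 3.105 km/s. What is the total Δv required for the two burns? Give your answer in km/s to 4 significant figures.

From the circular-orbit relation v² = μ/r at r = 4442 km: μ = v²r = (3.105)² × 4442 = 42825.4 km³/s².
Semi-major axis of the transfer orbit: a_t = (4442 + 24020)/2 = 14231 km.
Circular speed at r₁: v₁ = √(μ/r₁) = √(42825.4/4442) = 3.1050 km/s.
Transfer-orbit speed at r₁ (vis-viva): v_p = √[μ(2/r₁ − 1/a_t)] = 4.0339 km/s.
First burn Δv₁ = |v_p − v₁| = 0.9289 km/s.
Circular speed at r₂: v₂ = √(μ/r₂) = 1.3353 km/s.
Transfer-orbit speed at r₂: v_a = √[μ(2/r₂ − 1/a_t)] = 0.74600 km/s.
Second burn Δv₂ = |v₂ − v_a| = 0.5893 km/s.
Total Δv = Δv₁ + Δv₂ = 1.518 km/s.

Δv = 1.518 km/s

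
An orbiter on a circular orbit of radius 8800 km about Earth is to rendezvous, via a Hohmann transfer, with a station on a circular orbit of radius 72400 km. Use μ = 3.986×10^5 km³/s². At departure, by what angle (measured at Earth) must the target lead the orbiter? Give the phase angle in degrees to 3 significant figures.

φ = 104°

Transfer-ellipse semi-major axis a_t = (r₁ + r₂)/2 = (8800 + 72400)/2 = 40600 km.
The half-period of the transfer ellipse is t = π√(a_t³/μ) = 40707 s.
Target angular speed ω₂ = √(μ/r₂³) = 3.2409×10^-5 rad/s.
Angle swept by the target during transfer: ω₂·t = 1.3193 rad = 75.59°.
Arrival is 180° from departure on the ellipse, so φ = 180° − 75.59° = 104°.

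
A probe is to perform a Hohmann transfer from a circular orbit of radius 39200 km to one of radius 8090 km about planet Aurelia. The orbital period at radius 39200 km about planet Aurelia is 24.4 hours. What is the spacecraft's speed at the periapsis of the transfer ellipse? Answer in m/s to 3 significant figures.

v = 7950 m/s

From Kepler's third law T² = 4π²r³/μ at r = 39200 km, T = 24.4 hours = 24.4 × 3600 s = 87840 s: μ = 4π²r³/T² = 3.08200×10^5 km³/s².
Semi-major axis of the transfer orbit: a_t = (39200 + 8090)/2 = 23645 km.
The periapsis of the transfer ellipse is at r = 8090 km.
Applying v² = μ(2/r − 1/a_t): v = 7.947 km/s.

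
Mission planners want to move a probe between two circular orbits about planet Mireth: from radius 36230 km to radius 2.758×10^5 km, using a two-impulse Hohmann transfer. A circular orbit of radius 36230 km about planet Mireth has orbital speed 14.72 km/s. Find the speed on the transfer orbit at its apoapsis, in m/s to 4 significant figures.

From the circular-orbit relation v² = μ/r at r = 36230 km: μ = v²r = (14.72)² × 36230 = 7.85026×10^6 km³/s².
Transfer-ellipse semi-major axis a_t = (r₁ + r₂)/2 = (36230 + 2.758×10^5)/2 = 1.56015×10^5 km.
The apoapsis of the transfer ellipse is at r = 2.758×10^5 km.
Vis-viva: v = √[μ(2/r − 1/a_t)] = √[7.85026×10^6 × (2/2.758×10^5 − 1/1.56015×10^5)] = 2.571 km/s.

v = 2571 m/s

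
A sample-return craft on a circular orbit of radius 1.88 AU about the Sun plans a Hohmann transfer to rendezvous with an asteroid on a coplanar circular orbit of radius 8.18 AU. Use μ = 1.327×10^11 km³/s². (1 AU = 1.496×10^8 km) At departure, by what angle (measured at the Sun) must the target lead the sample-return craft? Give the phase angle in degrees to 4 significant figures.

In km: r₁ = 1.88 × 1.496×10^8 = 2.81248×10^8 km; r₂ = 8.18 × 1.496×10^8 = 1.223728×10^9 km.
Transfer-ellipse semi-major axis a_t = (r₁ + r₂)/2 = (2.81248×10^8 + 1.223728×10^9)/2 = 7.52488×10^8 km.
Transfer time t = π√(a_t³/μ) = 1.78018×10^8 s.
Target angular speed ω₂ = √(μ/r₂³) = 8.50958×10^-9 rad/s.
Angle swept by the target during transfer: ω₂·t = 1.514858 rad = 86.79°.
Arrival is 180° from departure on the ellipse, so φ = 180° − 86.79° = 93.21°.

φ = 93.21°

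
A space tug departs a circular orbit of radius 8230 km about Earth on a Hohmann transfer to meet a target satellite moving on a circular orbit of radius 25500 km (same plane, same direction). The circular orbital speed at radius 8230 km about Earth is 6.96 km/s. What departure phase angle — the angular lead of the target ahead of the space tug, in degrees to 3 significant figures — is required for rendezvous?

From the circular-orbit relation v² = μ/r at r = 8230 km: μ = v²r = (6.96)² × 8230 = 3.98674×10^5 km³/s².
Semi-major axis of the transfer orbit: a_t = (8230 + 25500)/2 = 16865 km.
The half-period of the transfer ellipse is t = π√(a_t³/μ) = 10897 s.
The target's mean motion on its circular orbit is ω₂ = √(μ/r₂³) = 1.5506×10^-4 rad/s.
Angle swept by the target during transfer: ω₂·t = 1.6897 rad = 96.81°.
The space tug traverses 180° on the transfer ellipse, so the target must lead by 180° − 96.81° = 83.2°.

φ = 83.2°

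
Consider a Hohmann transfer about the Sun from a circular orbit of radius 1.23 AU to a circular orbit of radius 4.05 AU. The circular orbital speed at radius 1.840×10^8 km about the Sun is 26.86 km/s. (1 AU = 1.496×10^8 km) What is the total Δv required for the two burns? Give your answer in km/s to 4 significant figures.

From the circular-orbit relation v² = μ/r at r = 1.840×10^8 km: μ = v²r = (26.86)² × 1.840×10^8 = 1.32749×10^11 km³/s².
In km: r₁ = 1.23 × 1.496×10^8 = 1.84008×10^8 km; r₂ = 4.05 × 1.496×10^8 = 6.0588×10^8 km.
Semi-major axis of the transfer orbit: a_t = (1.84008×10^8 + 6.0588×10^8)/2 = 3.94944×10^8 km.
At r₁ the circular-orbit speed is v₁ = √(μ/r₁) = 26.8594 km/s.
On the transfer ellipse at r₁, vis-viva equation gives v_p = √[μ(2/r₁ − 1/a_t)] = 33.2676 km/s.
First burn Δv₁ = |v_p − v₁| = 6.408 km/s.
At r₂, v₂ = √(μ/r₂) = 14.80204 km/s.
Transfer-orbit speed at r₂: v_a = √[μ(2/r₂ − 1/a_t)] = 10.10351 km/s.
Second burn Δv₂ = |v₂ − v_a| = 4.699 km/s.
Δv = Δv₁ + Δv₂ = 6.408 + 4.699 = 11.11 km/s.

Δv = 11.11 km/s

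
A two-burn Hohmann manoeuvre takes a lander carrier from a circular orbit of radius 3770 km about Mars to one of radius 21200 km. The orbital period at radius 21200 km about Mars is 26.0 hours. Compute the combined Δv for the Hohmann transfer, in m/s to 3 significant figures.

Δv = 1660 m/s

From Kepler's third law T² = 4π²r³/μ at r = 21200 km, T = 26.0 hours = 26.0 × 3600 s = 93600 s: μ = 4π²r³/T² = 42935.4 km³/s².
Semi-major axis of the transfer orbit: a_t = (3770 + 21200)/2 = 12485 km.
Circular speed at r₁: v₁ = √(μ/r₁) = √(42935.4/3770) = 3.375 km/s.
Transfer-orbit speed at r₁ (v² = μ(2/r − 1/a)): v_p = √[μ(2/r₁ − 1/a_t)] = 4.398 km/s.
First burn Δv₁ = |v_p − v₁| = 1.023 km/s.
At r₂, v₂ = √(μ/r₂) = 1.4231 km/s.
Transfer-orbit speed at r₂: v_a = √[μ(2/r₂ − 1/a_t)] = 0.78202 km/s.
Second burn Δv₂ = |v₂ − v_a| = 0.6411 km/s.
Total Δv = Δv₁ + Δv₂ = 1.664 km/s.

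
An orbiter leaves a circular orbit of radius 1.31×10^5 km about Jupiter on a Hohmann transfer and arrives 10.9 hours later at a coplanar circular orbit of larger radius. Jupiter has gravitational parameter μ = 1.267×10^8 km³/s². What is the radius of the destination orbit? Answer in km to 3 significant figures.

Transfer time t = 10.9 hours = 39240 s, and t = π√(a_t³/μ).
So a_t = (μ t²/π²)^(1/3) = (1.267×10^8 × (39240)² / π²)^(1/3) = 2.7038×10^5 km.
Since a_t = (r₁ + r₂)/2, r₂ = 2a_t − r₁ = 2×2.7038×10^5 − 1.310×10^5 = 4.0976×10^5 km.

r₂ = 4.10×10^5 km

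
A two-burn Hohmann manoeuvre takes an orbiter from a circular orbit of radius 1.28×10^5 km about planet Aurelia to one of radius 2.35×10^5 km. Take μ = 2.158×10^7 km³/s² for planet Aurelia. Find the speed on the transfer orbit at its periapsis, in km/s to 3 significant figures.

v = 14.8 km/s

The Hohmann ellipse has a_t = (r₁ + r₂)/2 = 1.815×10^5 km.
The periapsis of the transfer ellipse is at r = 1.280×10^5 km.
Applying v² = μ(2/r − 1/a_t): v = 14.77 km/s.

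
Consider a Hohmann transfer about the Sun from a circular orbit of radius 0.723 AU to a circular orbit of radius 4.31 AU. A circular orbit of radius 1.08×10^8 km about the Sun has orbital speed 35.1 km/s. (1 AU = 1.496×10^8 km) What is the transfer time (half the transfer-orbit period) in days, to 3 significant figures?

From the circular-orbit relation v² = μ/r at r = 1.08×10^8 km: μ = v²r = (35.1)² × 1.08×10^8 = 1.33057×10^11 km³/s².
In km: r₁ = 0.723 × 1.496×10^8 = 1.081608×10^8 km; r₂ = 4.31 × 1.496×10^8 = 6.44776×10^8 km.
Semi-major axis of the transfer orbit: a_t = (1.081608×10^8 + 6.44776×10^8)/2 = 3.764684×10^8 km.
Transfer time t = π√(a_t³/μ) = π√((3.764684×10^8)³ / 1.33057×10^11) = 6.291×10^7 s.
Converting: 6.291×10^7 s ÷ 86400 s/day = 728 days.

t = 728 days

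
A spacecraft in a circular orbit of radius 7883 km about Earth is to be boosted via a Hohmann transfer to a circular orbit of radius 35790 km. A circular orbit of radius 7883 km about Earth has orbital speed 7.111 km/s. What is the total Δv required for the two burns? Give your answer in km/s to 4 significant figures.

From the circular-orbit relation v² = μ/r at r = 7883 km: μ = v²r = (7.111)² × 7883 = 3.98614×10^5 km³/s².
Semi-major axis of the transfer orbit: a_t = (7883 + 35790)/2 = 21836.5 km.
Circular speed at r₁: v₁ = √(μ/r₁) = √(3.98614×10^5/7883) = 7.111 km/s.
Transfer-orbit speed at r₁ (vis-viva equation): v_p = √[μ(2/r₁ − 1/a_t)] = 9.104 km/s.
First burn Δv₁ = |v_p − v₁| = 1.993 km/s.
At r₂, v₂ = √(μ/r₂) = 3.337 km/s.
Transfer-orbit speed at r₂: v_a = √[μ(2/r₂ − 1/a_t)] = 2.005 km/s.
Second burn Δv₂ = |v₂ − v_a| = 1.332 km/s.
Total Δv = Δv₁ + Δv₂ = 3.325 km/s.

Δv = 3.325 km/s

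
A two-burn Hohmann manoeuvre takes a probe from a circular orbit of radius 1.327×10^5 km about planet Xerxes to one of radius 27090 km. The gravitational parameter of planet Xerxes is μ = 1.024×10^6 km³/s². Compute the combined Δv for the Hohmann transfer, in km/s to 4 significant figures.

Δv = 2.936 km/s

Transfer-ellipse semi-major axis a_t = (r₁ + r₂)/2 = (1.327×10^5 + 27090)/2 = 79895 km.
Circular speed at r₁: v₁ = √(μ/r₁) = √(1.024×10^6/1.327×10^5) = 2.7779 km/s.
On the transfer ellipse at r₁, vis-viva equation gives v_a = √[μ(2/r₁ − 1/a_t)] = 1.6176 km/s.
First burn Δv₁ = |v_a − v₁| = 1.1603 km/s.
Circular speed at r₂: v₂ = √(μ/r₂) = 6.1482 km/s.
Transfer-orbit speed at r₂: v_p = √[μ(2/r₂ − 1/a_t)] = 7.9236 km/s.
Second burn Δv₂ = |v₂ − v_p| = 1.7754 km/s.
Δv = Δv₁ + Δv₂ = 1.1603 + 1.7754 = 2.936 km/s.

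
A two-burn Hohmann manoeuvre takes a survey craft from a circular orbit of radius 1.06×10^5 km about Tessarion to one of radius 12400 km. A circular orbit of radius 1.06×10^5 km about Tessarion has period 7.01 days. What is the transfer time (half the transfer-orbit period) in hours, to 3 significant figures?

From Kepler's third law T² = 4π²r³/μ at r = 1.06×10^5 km, T = 7.01 days = 7.01 × 86400 s = 6.05664×10^5 s: μ = 4π²r³/T² = 1.28178×10^5 km³/s².
Transfer-ellipse semi-major axis a_t = (r₁ + r₂)/2 = (1.060×10^5 + 12400)/2 = 59200 km.
Transfer time t = π√(a_t³/μ) = π√((59200)³ / 1.28178×10^5) = 1.264×10^5 s.
Converting: 1.264×10^5 s ÷ 3600 s/hour = 35.1 hours.

t = 35.1 hours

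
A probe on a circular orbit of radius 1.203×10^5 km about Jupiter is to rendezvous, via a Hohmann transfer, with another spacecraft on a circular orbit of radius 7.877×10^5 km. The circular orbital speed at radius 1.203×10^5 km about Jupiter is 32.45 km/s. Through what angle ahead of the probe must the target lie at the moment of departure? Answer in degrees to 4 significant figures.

φ = 101.2°

From the circular-orbit relation v² = μ/r at r = 1.203×10^5 km: μ = v²r = (32.45)² × 1.203×10^5 = 1.26676×10^8 km³/s².
Semi-major axis of the transfer orbit: a_t = (1.203×10^5 + 7.877×10^5)/2 = 4.540×10^5 km.
The half-period of the transfer ellipse is t = π√(a_t³/μ) = 85385.9 s.
The target's mean motion on its circular orbit is ω₂ = √(μ/r₂³) = 1.60993×10^-5 rad/s.
Angle swept by the target during transfer: ω₂·t = 1.3747 rad = 78.76°.
Arrival is 180° from departure on the ellipse, so φ = 180° − 78.76° = 101.2°.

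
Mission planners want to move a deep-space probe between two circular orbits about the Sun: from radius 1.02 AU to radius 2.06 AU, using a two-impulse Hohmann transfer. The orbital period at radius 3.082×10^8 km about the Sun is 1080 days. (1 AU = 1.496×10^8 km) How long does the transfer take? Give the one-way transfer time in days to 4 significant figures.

From Kepler's third law T² = 4π²r³/μ at r = 3.082×10^8 km, T = 1080 days = 1080 × 86400 s = 9.3312×10^7 s: μ = 4π²r³/T² = 1.32734×10^11 km³/s².
In km: r₁ = 1.02 × 1.496×10^8 = 1.52592×10^8 km; r₂ = 2.06 × 1.496×10^8 = 3.08176×10^8 km.
Transfer-ellipse semi-major axis a_t = (r₁ + r₂)/2 = (1.52592×10^8 + 3.08176×10^8)/2 = 2.30384×10^8 km.
By Kepler's third law the transfer-orbit period is T = 2π√(a_t³/μ), so t = T/2 = 3.015×10^7 s.
Converting: 3.015×10^7 s ÷ 86400 s/day = 349.0 days.

t = 349.0 days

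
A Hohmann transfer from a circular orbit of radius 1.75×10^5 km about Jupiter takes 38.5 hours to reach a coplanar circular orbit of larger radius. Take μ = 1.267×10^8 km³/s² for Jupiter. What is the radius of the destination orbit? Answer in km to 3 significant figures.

r₂ = 1.08×10^6 km

Transfer time t = 38.5 hours = 1.386×10^5 s, and t = π√(a_t³/μ).
So a_t = (μ t²/π²)^(1/3) = (1.267×10^8 × (1.386×10^5)² / π²)^(1/3) = 6.2710×10^5 km.
Since a_t = (r₁ + r₂)/2, r₂ = 2a_t − r₁ = 2×6.2710×10^5 − 1.750×10^5 = 1.0792×10^6 km.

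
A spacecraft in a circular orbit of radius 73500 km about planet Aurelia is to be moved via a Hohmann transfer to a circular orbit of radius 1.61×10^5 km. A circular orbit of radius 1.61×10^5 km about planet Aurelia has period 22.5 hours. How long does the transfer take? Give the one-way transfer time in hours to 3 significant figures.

From Kepler's third law T² = 4π²r³/μ at r = 1.61×10^5 km, T = 22.5 hours = 22.5 × 3600 s = 81000 s: μ = 4π²r³/T² = 2.51112×10^7 km³/s².
Semi-major axis of the transfer orbit: a_t = (73500 + 1.610×10^5)/2 = 1.1725×10^5 km.
By Kepler's third law the transfer-orbit period is T = 2π√(a_t³/μ), so t = T/2 = 25170 s.
Converting: 25170 s ÷ 3600 s/hour = 6.99 hours.

t = 6.99 hours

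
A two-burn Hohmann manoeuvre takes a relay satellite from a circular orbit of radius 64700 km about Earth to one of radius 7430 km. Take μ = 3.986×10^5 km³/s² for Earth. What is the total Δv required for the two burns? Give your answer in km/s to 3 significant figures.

The Hohmann ellipse has a_t = (r₁ + r₂)/2 = 36065 km.
At r₁ the circular-orbit speed is v₁ = √(μ/r₁) = 2.482 km/s.
Transfer-orbit speed at r₁ (vis-viva): v_a = √[μ(2/r₁ − 1/a_t)] = 1.127 km/s.
First burn Δv₁ = |v_a − v₁| = 1.355 km/s.
Circular speed at r₂: v₂ = √(μ/r₂) = 7.324 km/s.
Transfer-orbit speed at r₂: v_p = √[μ(2/r₂ − 1/a_t)] = 9.810 km/s.
Second burn Δv₂ = |v₂ − v_p| = 2.486 km/s.
Δv = Δv₁ + Δv₂ = 1.355 + 2.486 = 3.841 km/s.

Δv = 3.84 km/s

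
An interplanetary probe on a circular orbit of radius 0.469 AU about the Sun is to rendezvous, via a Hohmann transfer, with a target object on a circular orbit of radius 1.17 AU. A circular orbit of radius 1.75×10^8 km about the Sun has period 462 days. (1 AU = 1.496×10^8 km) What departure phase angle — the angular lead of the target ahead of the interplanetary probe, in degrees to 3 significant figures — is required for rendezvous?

From Kepler's third law T² = 4π²r³/μ at r = 1.75×10^8 km, T = 462 days = 462 × 86400 s = 3.99168×10^7 s: μ = 4π²r³/T² = 1.32789×10^11 km³/s².
In km: r₁ = 0.469 × 1.496×10^8 = 7.01624×10^7 km; r₂ = 1.17 × 1.496×10^8 = 1.75032×10^8 km.
The Hohmann ellipse has a_t = (r₁ + r₂)/2 = 1.225972×10^8 km.
Transfer time t = π√(a_t³/μ) = 1.170×10^7 s.
Target angular speed ω₂ = √(μ/r₂³) = 1.574×10^-7 rad/s.
Angle swept by the target during transfer: ω₂·t = 1.842 rad = 105.5°.
Arrival is 180° from departure on the ellipse, so φ = 180° − 105.5° = 74.5°.

φ = 74.5°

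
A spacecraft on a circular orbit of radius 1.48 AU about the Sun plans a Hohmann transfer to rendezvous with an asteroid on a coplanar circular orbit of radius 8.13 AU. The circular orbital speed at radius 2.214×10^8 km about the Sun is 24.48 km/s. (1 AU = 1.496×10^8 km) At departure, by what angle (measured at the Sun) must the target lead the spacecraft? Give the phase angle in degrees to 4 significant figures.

From the circular-orbit relation v² = μ/r at r = 2.214×10^8 km: μ = v²r = (24.48)² × 2.214×10^8 = 1.32678×10^11 km³/s².
In km: r₁ = 1.48 × 1.496×10^8 = 2.21408×10^8 km; r₂ = 8.13 × 1.496×10^8 = 1.216248×10^9 km.
The Hohmann ellipse has a_t = (r₁ + r₂)/2 = 7.18828×10^8 km.
The half-period of the transfer ellipse is t = π√(a_t³/μ) = 1.662215×10^8 s.
The target's mean motion on its circular orbit is ω₂ = √(μ/r₂³) = 8.587505×10^-9 rad/s.
Angle swept by the target during transfer: ω₂·t = 1.42743 rad = 81.79°.
The spacecraft traverses 180° on the transfer ellipse, so the target must lead by 180° − 81.79° = 98.21°.

φ = 98.21°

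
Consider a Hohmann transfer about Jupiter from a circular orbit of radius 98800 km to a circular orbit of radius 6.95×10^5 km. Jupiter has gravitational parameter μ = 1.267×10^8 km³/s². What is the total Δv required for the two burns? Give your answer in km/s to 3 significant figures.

Δv = 18.3 km/s

The Hohmann ellipse has a_t = (r₁ + r₂)/2 = 3.969×10^5 km.
Circular speed at r₁: v₁ = √(μ/r₁) = √(1.267×10^8/98800) = 35.810 km/s.
Transfer-orbit speed at r₁ (vis-viva): v_p = √[μ(2/r₁ − 1/a_t)] = 47.387 km/s.
First burn Δv₁ = |v_p − v₁| = 11.577 km/s.
Circular speed at r₂: v₂ = √(μ/r₂) = 13.5019 km/s.
Transfer-orbit speed at r₂: v_a = √[μ(2/r₂ − 1/a_t)] = 6.73649 km/s.
Second burn Δv₂ = |v₂ − v_a| = 6.7654 km/s.
Total Δv = Δv₁ + Δv₂ = 18.34 km/s.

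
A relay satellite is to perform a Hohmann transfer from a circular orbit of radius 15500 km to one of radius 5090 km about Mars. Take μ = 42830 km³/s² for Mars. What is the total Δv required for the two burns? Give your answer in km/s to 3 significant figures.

Transfer-ellipse semi-major axis a_t = (r₁ + r₂)/2 = (15500 + 5090)/2 = 10295 km.
At r₁ the circular-orbit speed is v₁ = √(μ/r₁) = 1.6623 km/s.
On the transfer ellipse at r₁, vis-viva gives v_a = √[μ(2/r₁ − 1/a_t)] = 1.1688 km/s.
First burn Δv₁ = |v_a − v₁| = 0.4935 km/s.
At r₂, v₂ = √(μ/r₂) = 2.9008 km/s.
Transfer-orbit speed at r₂: v_p = √[μ(2/r₂ − 1/a_t)] = 3.5593 km/s.
Second burn Δv₂ = |v₂ − v_p| = 0.6585 km/s.
Δv = Δv₁ + Δv₂ = 0.4935 + 0.6585 = 1.152 km/s.

Δv = 1.15 km/s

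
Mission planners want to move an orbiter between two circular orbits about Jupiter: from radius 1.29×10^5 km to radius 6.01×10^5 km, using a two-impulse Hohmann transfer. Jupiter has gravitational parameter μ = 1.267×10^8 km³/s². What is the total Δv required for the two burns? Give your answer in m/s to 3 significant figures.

Δv = 14800 m/s

The Hohmann ellipse has a_t = (r₁ + r₂)/2 = 3.650×10^5 km.
At r₁ the circular-orbit speed is v₁ = √(μ/r₁) = 31.340 km/s.
Transfer-orbit speed at r₁ (vis-viva equation): v_p = √[μ(2/r₁ − 1/a_t)] = 40.215 km/s.
First burn Δv₁ = |v_p − v₁| = 8.875 km/s.
Circular speed at r₂: v₂ = √(μ/r₂) = 14.52 km/s.
Transfer-orbit speed at r₂: v_a = √[μ(2/r₂ − 1/a_t)] = 8.632 km/s.
Second burn Δv₂ = |v₂ − v_a| = 5.888 km/s.
Total Δv = Δv₁ + Δv₂ = 14.76 km/s.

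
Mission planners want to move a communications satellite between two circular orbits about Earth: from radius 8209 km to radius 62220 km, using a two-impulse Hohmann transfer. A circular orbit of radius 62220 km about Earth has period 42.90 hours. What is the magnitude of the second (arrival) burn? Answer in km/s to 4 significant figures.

From Kepler's third law T² = 4π²r³/μ at r = 62220 km, T = 42.90 hours = 42.90 × 3600 s = 1.5444×10^5 s: μ = 4π²r³/T² = 3.98685×10^5 km³/s².
The Hohmann ellipse has a_t = (r₁ + r₂)/2 = 35214.5 km.
On the circular orbit at r = 62220 km, v_c = √(μ/r) = 2.531 km/s.
Transfer-orbit speed at the same r (vis-viva, a = a_t): v_t = √[μ(2/r − 1/a_t)] = 1.222 km/s.
Δv₂ = |v_t − v_c| = |1.222 − 2.531| = 1.309 km/s.

Δv₂ = 1.309 km/s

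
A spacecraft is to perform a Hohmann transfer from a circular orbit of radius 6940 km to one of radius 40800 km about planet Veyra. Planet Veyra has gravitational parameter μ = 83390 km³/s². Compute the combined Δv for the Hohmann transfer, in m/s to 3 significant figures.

Δv = 1720 m/s

Transfer-ellipse semi-major axis a_t = (r₁ + r₂)/2 = (6940 + 40800)/2 = 23870 km.
At r₁ the circular-orbit speed is v₁ = √(μ/r₁) = 3.4664 km/s.
Transfer-orbit speed at r₁ (v² = μ(2/r − 1/a)): v_p = √[μ(2/r₁ − 1/a_t)] = 4.5319 km/s.
First burn Δv₁ = |v_p − v₁| = 1.0655 km/s.
Circular speed at r₂: v₂ = √(μ/r₂) = 1.42964 km/s.
Transfer-orbit speed at r₂: v_a = √[μ(2/r₂ − 1/a_t)] = 0.770869 km/s.
Second burn Δv₂ = |v₂ − v_a| = 0.65877 km/s.
Δv = Δv₁ + Δv₂ = 1.0655 + 0.65877 = 1.724 km/s.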